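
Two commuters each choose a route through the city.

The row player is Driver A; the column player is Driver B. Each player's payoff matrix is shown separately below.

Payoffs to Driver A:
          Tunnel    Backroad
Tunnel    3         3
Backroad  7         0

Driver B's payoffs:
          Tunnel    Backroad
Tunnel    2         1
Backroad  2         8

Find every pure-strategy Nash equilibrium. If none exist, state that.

none

For each player, find the best response to each opponent profile; mutual best responses are the pure NE.
Driver A against Tunnel: payoffs 3, 7 → best response Backroad.
Driver A against Backroad: payoffs 3, 0 → best response Tunnel.
Driver B against Tunnel: payoffs 2, 1 → best response Tunnel.
Driver B against Backroad: payoffs 2, 8 → best response Backroad.
No profile is a mutual best response for all players.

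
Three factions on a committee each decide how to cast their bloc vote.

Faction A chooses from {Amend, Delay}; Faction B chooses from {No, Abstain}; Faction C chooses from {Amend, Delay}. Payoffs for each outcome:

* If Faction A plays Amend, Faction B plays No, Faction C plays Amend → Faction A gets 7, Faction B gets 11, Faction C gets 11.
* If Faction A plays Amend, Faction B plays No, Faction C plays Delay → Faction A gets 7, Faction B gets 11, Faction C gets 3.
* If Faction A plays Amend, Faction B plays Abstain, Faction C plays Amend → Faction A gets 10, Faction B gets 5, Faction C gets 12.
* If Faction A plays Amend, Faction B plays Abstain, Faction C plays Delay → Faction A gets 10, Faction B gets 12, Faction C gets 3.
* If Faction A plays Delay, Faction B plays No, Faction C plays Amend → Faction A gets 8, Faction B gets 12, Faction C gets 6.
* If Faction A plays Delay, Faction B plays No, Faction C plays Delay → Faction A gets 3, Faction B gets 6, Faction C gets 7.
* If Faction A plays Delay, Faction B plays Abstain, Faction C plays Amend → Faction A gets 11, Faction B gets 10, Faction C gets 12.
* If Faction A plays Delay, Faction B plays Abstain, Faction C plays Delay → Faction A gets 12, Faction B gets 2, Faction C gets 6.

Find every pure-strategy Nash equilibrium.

(Amend, No, Amend): Faction A can switch to Delay (7 → 8). Not NE.
(Amend, No, Delay): Faction B can switch to Abstain (11 → 12). Not NE.
(Amend, Abstain, Amend): Faction A can switch to Delay (10 → 11). Not NE.
(Amend, Abstain, Delay): Faction A can switch to Delay (10 → 12). Not NE.
(Delay, No, Amend): Faction C can switch to Delay (6 → 7). Not NE.
(Delay, No, Delay): Faction A can switch to Amend (3 → 7). Not NE.
(Delay, Abstain, Amend): Faction B can switch to No (10 → 12). Not NE.
(Delay, Abstain, Delay): Faction B can switch to No (2 → 6). Not NE.

none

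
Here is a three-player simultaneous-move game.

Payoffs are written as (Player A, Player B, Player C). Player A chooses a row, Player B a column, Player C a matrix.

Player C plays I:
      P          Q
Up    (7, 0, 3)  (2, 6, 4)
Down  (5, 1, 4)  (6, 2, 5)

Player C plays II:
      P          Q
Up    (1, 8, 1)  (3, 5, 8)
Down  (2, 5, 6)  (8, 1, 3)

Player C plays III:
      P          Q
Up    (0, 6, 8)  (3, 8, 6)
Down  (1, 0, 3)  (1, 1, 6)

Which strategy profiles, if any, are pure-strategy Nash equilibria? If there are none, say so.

For each strategy profile, look for a profitable unilateral deviation.
(Up, P, I): Player B can switch to Q (0 → 6). Not NE.
(Up, P, II): Player A can switch to Down (1 → 2). Not NE.
(Up, P, III): Player A can switch to Down (0 → 1). Not NE.
(Up, Q, I): Player A can switch to Down (2 → 6). Not NE.
(Up, Q, II): Player A can switch to Down (3 → 8). Not NE.
(Up, Q, III): Player C can switch to II (6 → 8). Not NE.
(Down, P, I): Player A can switch to Up (5 → 7). Not NE.
(Down, P, II): Player A gets 2, best alternative 1; Player B gets 5, best alternative 1; Player C gets 6, best alternative 4. No profitable deviation — NE.
(Down, P, III): Player B can switch to Q (0 → 1). Not NE.
(Down, Q, I): Player C can switch to III (5 → 6). Not NE.
(Down, Q, II): Player B can switch to P (1 → 5). Not NE.
(Down, Q, III): Player A can switch to Up (1 → 3). Not NE.

Pure NE: (Down, P, II)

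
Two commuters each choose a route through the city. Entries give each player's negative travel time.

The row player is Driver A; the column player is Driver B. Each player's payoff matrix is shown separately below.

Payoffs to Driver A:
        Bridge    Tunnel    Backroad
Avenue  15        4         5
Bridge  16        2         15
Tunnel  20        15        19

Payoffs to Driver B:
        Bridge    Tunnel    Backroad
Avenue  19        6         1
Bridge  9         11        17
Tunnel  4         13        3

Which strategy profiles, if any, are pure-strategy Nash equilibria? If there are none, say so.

(Tunnel, Tunnel)

(Avenue, Bridge): Driver A can switch to Bridge (15 → 16). Not NE.
(Avenue, Tunnel): Driver A can switch to Tunnel (4 → 15). Not NE.
(Avenue, Backroad): Driver A can switch to Bridge (5 → 15). Not NE.
(Bridge, Bridge): Driver A can switch to Tunnel (16 → 20). Not NE.
(Bridge, Tunnel): Driver A can switch to Avenue (2 → 4). Not NE.
(Bridge, Backroad): Driver A can switch to Tunnel (15 → 19). Not NE.
(Tunnel, Tunnel): Driver A gets 15, best alternative 4; Driver B gets 13, best alternative 4. No profitable deviation — NE.
(The remaining 2 profiles each have a profitable deviation by the same check.)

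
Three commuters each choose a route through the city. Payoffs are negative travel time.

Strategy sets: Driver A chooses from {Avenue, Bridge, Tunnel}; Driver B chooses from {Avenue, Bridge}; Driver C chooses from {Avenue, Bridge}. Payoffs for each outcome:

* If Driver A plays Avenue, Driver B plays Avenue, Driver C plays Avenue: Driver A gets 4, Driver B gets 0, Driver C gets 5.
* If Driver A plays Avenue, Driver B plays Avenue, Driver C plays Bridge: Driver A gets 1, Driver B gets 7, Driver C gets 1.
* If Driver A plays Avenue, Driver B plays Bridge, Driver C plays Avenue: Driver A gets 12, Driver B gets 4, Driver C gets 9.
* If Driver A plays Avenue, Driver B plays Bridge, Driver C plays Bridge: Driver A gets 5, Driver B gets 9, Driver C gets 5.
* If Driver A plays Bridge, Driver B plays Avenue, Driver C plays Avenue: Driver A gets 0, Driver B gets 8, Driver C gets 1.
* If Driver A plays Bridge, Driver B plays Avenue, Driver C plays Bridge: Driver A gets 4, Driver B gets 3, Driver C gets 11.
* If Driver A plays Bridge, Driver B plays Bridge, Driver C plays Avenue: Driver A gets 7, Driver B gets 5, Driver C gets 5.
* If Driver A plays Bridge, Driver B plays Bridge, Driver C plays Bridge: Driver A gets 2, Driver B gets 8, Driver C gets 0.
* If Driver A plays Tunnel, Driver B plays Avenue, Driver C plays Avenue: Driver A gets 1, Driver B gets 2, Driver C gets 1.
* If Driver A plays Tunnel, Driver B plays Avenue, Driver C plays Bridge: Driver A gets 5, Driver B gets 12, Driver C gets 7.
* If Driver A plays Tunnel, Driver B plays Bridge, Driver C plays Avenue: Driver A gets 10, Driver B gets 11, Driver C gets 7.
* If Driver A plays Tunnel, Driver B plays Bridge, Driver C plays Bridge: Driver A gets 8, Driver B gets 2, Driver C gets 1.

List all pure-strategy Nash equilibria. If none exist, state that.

(Avenue, Bridge, Avenue) and (Tunnel, Avenue, Bridge)

Driver A against (Avenue, Avenue): payoffs 4, 0, 1 → best response Avenue.
Driver A against (Avenue, Bridge): payoffs 1, 4, 5 → best response Tunnel.
Driver A against (Bridge, Avenue): payoffs 12, 7, 10 → best response Avenue.
Driver A against (Bridge, Bridge): payoffs 5, 2, 8 → best response Tunnel.
Driver B against (Avenue, Avenue): payoffs 0, 4 → best response Bridge.
Driver B against (Avenue, Bridge): payoffs 7, 9 → best response Bridge.
Driver B against (Bridge, Avenue): payoffs 8, 5 → best response Avenue.
Driver B against (Bridge, Bridge): payoffs 3, 8 → best response Bridge.
Driver B against (Tunnel, Avenue): payoffs 2, 11 → best response Bridge.
Driver B against (Tunnel, Bridge): payoffs 12, 2 → best response Avenue.
Driver C against (Avenue, Avenue): payoffs 5, 1 → best response Avenue.
Driver C against (Avenue, Bridge): payoffs 9, 5 → best response Avenue.
Driver C against (Bridge, Avenue): payoffs 1, 11 → best response Bridge.
Driver C against (Bridge, Bridge): payoffs 5, 0 → best response Avenue.
Driver C against (Tunnel, Avenue): payoffs 1, 7 → best response Bridge.
Driver C against (Tunnel, Bridge): payoffs 7, 1 → best response Avenue.
Mutual best responses: (Avenue, Bridge, Avenue); (Tunnel, Avenue, Bridge).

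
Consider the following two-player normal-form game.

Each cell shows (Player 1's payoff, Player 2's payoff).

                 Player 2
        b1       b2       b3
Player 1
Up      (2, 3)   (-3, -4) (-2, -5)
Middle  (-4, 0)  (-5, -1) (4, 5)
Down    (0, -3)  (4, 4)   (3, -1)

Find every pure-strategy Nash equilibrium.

(Up, b1), (Middle, b3), (Down, b2)

Player 1 against b1: payoffs 2, -4, 0 → best response Up.
Player 1 against b2: payoffs -3, -5, 4 → best response Down.
Player 1 against b3: payoffs -2, 4, 3 → best response Middle.
Player 2 against Up: payoffs 3, -4, -5 → best response b1.
Player 2 against Middle: payoffs 0, -1, 5 → best response b3.
Player 2 against Down: payoffs -3, 4, -1 → best response b2.
Mutual best responses: (Up, b1); (Middle, b3); (Down, b2).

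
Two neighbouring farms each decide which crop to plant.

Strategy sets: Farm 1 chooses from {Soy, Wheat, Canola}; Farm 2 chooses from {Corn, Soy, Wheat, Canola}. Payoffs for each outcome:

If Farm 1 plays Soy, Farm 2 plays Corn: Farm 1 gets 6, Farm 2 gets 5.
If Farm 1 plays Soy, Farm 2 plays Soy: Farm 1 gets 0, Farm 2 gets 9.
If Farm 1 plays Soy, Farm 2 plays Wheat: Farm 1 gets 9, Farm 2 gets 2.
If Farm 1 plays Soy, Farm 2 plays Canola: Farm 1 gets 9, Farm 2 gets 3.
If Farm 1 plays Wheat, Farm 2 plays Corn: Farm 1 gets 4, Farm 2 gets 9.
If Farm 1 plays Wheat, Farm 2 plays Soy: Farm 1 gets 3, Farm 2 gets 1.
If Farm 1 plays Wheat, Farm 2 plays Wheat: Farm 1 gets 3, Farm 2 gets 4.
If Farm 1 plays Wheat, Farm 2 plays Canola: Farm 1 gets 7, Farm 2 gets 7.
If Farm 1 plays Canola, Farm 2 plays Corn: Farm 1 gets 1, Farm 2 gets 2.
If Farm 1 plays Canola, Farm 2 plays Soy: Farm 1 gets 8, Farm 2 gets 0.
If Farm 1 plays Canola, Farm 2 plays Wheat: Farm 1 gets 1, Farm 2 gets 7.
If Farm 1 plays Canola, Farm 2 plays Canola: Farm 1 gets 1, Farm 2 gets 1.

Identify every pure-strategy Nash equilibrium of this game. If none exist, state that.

(Soy, Corn): Farm 2 can switch to Soy (5 → 9). Not NE.
(Soy, Soy): Farm 1 can switch to Wheat (0 → 3). Not NE.
(Soy, Wheat): Farm 2 can switch to Corn (2 → 5). Not NE.
(Soy, Canola): Farm 2 can switch to Corn (3 → 5). Not NE.
(Wheat, Corn): Farm 1 can switch to Soy (4 → 6). Not NE.
(Wheat, Soy): Farm 1 can switch to Canola (3 → 8). Not NE.
(The remaining 6 profiles each have a profitable deviation by the same check.)

No pure-strategy Nash equilibrium.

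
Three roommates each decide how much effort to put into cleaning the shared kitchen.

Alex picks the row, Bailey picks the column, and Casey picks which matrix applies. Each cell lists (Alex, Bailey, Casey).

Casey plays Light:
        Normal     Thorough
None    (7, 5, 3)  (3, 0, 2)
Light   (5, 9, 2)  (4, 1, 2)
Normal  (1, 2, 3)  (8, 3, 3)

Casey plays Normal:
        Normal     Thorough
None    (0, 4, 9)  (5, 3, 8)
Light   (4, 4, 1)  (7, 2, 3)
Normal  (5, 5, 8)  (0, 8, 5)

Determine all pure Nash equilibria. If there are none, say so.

(None, Normal, Light): Casey can switch to Normal (3 → 9). Not NE.
(None, Normal, Normal): Alex can switch to Light (0 → 4). Not NE.
(None, Thorough, Light): Alex can switch to Light (3 → 4). Not NE.
(None, Thorough, Normal): Alex can switch to Light (5 → 7). Not NE.
(Light, Normal, Light): Alex can switch to None (5 → 7). Not NE.
(Light, Normal, Normal): Alex can switch to Normal (4 → 5). Not NE.
(Light, Thorough, Light): Alex can switch to Normal (4 → 8). Not NE.
(Light, Thorough, Normal): Bailey can switch to Normal (2 → 4). Not NE.
(The remaining 4 profiles each have a profitable deviation by the same check.)

This game has no pure Nash equilibrium.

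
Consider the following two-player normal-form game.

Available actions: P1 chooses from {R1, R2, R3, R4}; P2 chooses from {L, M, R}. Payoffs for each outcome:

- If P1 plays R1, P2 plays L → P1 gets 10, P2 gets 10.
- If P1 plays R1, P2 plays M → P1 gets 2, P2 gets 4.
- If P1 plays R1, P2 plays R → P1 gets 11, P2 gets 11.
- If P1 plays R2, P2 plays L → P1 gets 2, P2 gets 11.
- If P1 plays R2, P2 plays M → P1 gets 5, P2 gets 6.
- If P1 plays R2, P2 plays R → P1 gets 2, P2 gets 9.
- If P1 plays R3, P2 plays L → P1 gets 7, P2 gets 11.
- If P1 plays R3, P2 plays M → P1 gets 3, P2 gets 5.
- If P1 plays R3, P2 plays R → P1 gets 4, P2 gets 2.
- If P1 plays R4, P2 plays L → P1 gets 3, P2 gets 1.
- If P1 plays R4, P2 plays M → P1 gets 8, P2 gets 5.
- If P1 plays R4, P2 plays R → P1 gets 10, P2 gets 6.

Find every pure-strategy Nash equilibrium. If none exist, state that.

(R1, R)

Check each profile: it is a Nash equilibrium iff no player can strictly gain by switching unilaterally.
(R1, L): P2 can switch to R (10 → 11). Not NE.
(R1, M): P1 can switch to R2 (2 → 5). Not NE.
(R1, R): P1 gets 11, best alternative 10; P2 gets 11, best alternative 10. No profitable deviation — NE.
(R2, L): P1 can switch to R1 (2 → 10). Not NE.
(R2, M): P1 can switch to R4 (5 → 8). Not NE.
(R2, R): P1 can switch to R1 (2 → 11). Not NE.
(R3, L): P1 can switch to R1 (7 → 10). Not NE.
(R3, M): P1 can switch to R2 (3 → 5). Not NE.
(R3, R): P1 can switch to R1 (4 → 11). Not NE.
(R4, L): P1 can switch to R1 (3 → 10). Not NE.
(R4, M): P2 can switch to R (5 → 6). Not NE.
(The remaining 1 profile has a profitable deviation by the same check.)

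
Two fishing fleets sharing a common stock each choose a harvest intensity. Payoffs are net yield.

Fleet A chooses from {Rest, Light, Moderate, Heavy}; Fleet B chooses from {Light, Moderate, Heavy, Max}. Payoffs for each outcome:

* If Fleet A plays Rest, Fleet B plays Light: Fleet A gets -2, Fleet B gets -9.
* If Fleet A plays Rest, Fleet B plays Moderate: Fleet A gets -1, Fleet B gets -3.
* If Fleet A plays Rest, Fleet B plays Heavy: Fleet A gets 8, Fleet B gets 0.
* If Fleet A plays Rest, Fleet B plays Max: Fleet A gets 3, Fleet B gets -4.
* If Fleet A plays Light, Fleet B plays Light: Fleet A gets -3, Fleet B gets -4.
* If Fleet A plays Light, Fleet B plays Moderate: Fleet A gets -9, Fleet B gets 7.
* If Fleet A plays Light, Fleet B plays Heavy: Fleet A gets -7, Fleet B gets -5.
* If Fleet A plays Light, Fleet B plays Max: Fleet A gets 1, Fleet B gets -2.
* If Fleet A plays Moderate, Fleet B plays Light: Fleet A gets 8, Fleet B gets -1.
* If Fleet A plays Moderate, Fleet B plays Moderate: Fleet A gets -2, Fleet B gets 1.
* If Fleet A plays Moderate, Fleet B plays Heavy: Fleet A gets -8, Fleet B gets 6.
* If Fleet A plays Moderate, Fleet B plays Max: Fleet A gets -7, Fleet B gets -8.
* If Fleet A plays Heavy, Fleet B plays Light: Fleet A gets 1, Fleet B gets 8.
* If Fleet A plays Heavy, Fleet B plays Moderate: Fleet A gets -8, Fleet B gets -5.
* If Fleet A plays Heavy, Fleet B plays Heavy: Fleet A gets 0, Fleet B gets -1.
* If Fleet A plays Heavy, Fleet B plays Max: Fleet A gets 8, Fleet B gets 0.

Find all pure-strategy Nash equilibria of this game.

Fleet A against Light: payoffs -2, -3, 8, 1 → best response Moderate.
Fleet A against Moderate: payoffs -1, -9, -2, -8 → best response Rest.
Fleet A against Heavy: payoffs 8, -7, -8, 0 → best response Rest.
Fleet A against Max: payoffs 3, 1, -7, 8 → best response Heavy.
Fleet B against Rest: payoffs -9, -3, 0, -4 → best response Heavy.
Fleet B against Light: payoffs -4, 7, -5, -2 → best response Moderate.
Fleet B against Moderate: payoffs -1, 1, 6, -8 → best response Heavy.
Fleet B against Heavy: payoffs 8, -5, -1, 0 → best response Light.
Mutual best responses: (Rest, Heavy).

The unique pure-strategy Nash equilibrium is (Rest, Heavy).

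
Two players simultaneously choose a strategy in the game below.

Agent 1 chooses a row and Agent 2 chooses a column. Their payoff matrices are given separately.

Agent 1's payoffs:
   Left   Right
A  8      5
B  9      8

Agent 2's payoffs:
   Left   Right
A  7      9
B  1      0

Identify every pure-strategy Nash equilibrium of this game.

Pure NE: (B, Left)

(A, Left): Agent 1 can switch to B (8 → 9). Not NE.
(A, Right): Agent 1 can switch to B (5 → 8). Not NE.
(B, Left): Agent 1 gets 9, best alternative 8; Agent 2 gets 1, best alternative 0. No profitable deviation — NE.
(B, Right): Agent 2 can switch to Left (0 → 1). Not NE.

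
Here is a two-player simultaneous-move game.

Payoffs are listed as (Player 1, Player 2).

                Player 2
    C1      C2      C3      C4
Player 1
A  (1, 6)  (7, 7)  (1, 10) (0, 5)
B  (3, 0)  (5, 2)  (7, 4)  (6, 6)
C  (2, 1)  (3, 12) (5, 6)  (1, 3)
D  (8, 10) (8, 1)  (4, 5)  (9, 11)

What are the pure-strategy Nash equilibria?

(D, C4)

Mark each player's best response to every combination of opponents' strategies; a profile where every player is best-responding is a pure Nash equilibrium.
Player 1 against C1: payoffs 1, 3, 2, 8 → best response D.
Player 1 against C2: payoffs 7, 5, 3, 8 → best response D.
Player 1 against C3: payoffs 1, 7, 5, 4 → best response B.
Player 1 against C4: payoffs 0, 6, 1, 9 → best response D.
Player 2 against A: payoffs 6, 7, 10, 5 → best response C3.
Player 2 against B: payoffs 0, 2, 4, 6 → best response C4.
Player 2 against C: payoffs 1, 12, 6, 3 → best response C2.
Player 2 against D: payoffs 10, 1, 5, 11 → best response C4.
Mutual best responses: (D, C4).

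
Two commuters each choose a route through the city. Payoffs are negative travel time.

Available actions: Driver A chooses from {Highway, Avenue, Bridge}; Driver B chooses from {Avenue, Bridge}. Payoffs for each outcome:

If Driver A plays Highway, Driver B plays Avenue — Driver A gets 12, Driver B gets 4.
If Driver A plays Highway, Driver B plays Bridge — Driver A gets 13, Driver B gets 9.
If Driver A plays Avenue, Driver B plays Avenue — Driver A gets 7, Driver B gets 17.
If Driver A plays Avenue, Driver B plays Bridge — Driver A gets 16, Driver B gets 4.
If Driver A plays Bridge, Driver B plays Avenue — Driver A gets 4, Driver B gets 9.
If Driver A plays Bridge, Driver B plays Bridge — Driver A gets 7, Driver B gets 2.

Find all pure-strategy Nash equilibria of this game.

There is no pure-strategy Nash equilibrium.

(Highway, Avenue): Driver B can switch to Bridge (4 → 9). Not NE.
(Highway, Bridge): Driver A can switch to Avenue (13 → 16). Not NE.
(Avenue, Avenue): Driver A can switch to Highway (7 → 12). Not NE.
(Avenue, Bridge): Driver B can switch to Avenue (4 → 17). Not NE.
(Bridge, Avenue): Driver A can switch to Highway (4 → 12). Not NE.
(Bridge, Bridge): Driver A can switch to Highway (7 → 13). Not NE.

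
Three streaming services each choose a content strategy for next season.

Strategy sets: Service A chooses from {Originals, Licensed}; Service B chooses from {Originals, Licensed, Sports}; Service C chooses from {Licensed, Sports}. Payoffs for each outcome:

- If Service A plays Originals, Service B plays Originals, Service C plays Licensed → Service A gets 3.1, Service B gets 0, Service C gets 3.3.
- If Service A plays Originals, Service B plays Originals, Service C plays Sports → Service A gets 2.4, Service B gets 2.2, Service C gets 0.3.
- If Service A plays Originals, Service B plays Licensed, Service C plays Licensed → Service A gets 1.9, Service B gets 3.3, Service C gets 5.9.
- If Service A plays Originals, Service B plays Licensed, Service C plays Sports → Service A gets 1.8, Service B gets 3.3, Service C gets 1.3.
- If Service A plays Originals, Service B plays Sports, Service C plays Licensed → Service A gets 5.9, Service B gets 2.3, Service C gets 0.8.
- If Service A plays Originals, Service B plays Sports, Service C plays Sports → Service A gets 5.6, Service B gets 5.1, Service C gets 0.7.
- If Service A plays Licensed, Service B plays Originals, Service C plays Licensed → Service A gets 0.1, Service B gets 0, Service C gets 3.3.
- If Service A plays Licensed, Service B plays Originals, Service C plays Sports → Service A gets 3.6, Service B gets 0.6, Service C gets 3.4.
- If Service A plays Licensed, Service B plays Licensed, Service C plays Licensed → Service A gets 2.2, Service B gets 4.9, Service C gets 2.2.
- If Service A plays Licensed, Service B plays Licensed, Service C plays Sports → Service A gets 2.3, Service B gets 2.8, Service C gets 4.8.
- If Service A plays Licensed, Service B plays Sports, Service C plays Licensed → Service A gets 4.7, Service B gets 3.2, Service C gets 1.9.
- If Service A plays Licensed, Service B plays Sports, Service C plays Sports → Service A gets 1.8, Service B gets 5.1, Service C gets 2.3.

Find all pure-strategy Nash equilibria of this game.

Service A against (Originals, Licensed): payoffs 3.1, 0.1 → best response Originals.
Service A against (Originals, Sports): payoffs 2.4, 3.6 → best response Licensed.
Service A against (Licensed, Licensed): payoffs 1.9, 2.2 → best response Licensed.
Service A against (Licensed, Sports): payoffs 1.8, 2.3 → best response Licensed.
Service A against (Sports, Licensed): payoffs 5.9, 4.7 → best response Originals.
Service A against (Sports, Sports): payoffs 5.6, 1.8 → best response Originals.
Service B against (Originals, Licensed): payoffs 0, 3.3, 2.3 → best response Licensed.
Service B against (Originals, Sports): payoffs 2.2, 3.3, 5.1 → best response Sports.
Service B against (Licensed, Licensed): payoffs 0, 4.9, 3.2 → best response Licensed.
Service B against (Licensed, Sports): payoffs 0.6, 2.8, 5.1 → best response Sports.
Service C against (Originals, Originals): payoffs 3.3, 0.3 → best response Licensed.
Service C against (Originals, Licensed): payoffs 5.9, 1.3 → best response Licensed.
Service C against (Originals, Sports): payoffs 0.8, 0.7 → best response Licensed.
Service C against (Licensed, Originals): payoffs 3.3, 3.4 → best response Sports.
Service C against (Licensed, Licensed): payoffs 2.2, 4.8 → best response Sports.
Service C against (Licensed, Sports): payoffs 1.9, 2.3 → best response Sports.
No profile is a mutual best response for all players.

No pure-strategy Nash equilibrium.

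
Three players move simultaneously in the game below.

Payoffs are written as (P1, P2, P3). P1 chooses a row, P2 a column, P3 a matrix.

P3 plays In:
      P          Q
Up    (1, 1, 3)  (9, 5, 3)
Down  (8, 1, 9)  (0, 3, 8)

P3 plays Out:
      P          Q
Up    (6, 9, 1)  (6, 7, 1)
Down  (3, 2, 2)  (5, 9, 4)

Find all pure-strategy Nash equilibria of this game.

For each strategy profile, look for a profitable unilateral deviation.
(Up, P, In): P1 can switch to Down (1 → 8). Not NE.
(Up, P, Out): P3 can switch to In (1 → 3). Not NE.
(Up, Q, In): P1 gets 9, best alternative 0; P2 gets 5, best alternative 1; P3 gets 3, best alternative 1. No profitable deviation — NE.
(Up, Q, Out): P2 can switch to P (7 → 9). Not NE.
(Down, P, In): P2 can switch to Q (1 → 3). Not NE.
(Down, P, Out): P1 can switch to Up (3 → 6). Not NE.
(Down, Q, In): P1 can switch to Up (0 → 9). Not NE.
(The remaining 1 profile has a profitable deviation by the same check.)

(Up, Q, In)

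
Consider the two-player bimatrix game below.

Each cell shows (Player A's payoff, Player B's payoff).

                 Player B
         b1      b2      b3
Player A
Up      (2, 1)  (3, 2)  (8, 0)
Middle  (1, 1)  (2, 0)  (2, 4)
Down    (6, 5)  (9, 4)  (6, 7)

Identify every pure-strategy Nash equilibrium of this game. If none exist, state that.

none

Player A against b1: payoffs 2, 1, 6 → best response Down.
Player A against b2: payoffs 3, 2, 9 → best response Down.
Player A against b3: payoffs 8, 2, 6 → best response Up.
Player B against Up: payoffs 1, 2, 0 → best response b2.
Player B against Middle: payoffs 1, 0, 4 → best response b3.
Player B against Down: payoffs 5, 4, 7 → best response b3.
No profile is a mutual best response for all players.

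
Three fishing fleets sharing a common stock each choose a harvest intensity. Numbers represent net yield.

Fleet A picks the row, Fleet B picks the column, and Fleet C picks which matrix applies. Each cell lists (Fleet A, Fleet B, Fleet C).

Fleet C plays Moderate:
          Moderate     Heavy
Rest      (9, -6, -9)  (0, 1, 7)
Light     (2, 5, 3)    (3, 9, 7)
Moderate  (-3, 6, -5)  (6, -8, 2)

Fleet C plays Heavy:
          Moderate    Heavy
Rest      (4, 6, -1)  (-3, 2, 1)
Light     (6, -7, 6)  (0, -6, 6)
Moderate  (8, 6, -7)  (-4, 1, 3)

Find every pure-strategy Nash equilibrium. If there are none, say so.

This game has no pure Nash equilibrium.

(Rest, Moderate, Moderate): Fleet B can switch to Heavy (-6 → 1). Not NE.
(Rest, Moderate, Heavy): Fleet A can switch to Light (4 → 6). Not NE.
(Rest, Heavy, Moderate): Fleet A can switch to Light (0 → 3). Not NE.
(Rest, Heavy, Heavy): Fleet A can switch to Light (-3 → 0). Not NE.
(Light, Moderate, Moderate): Fleet A can switch to Rest (2 → 9). Not NE.
(Light, Moderate, Heavy): Fleet A can switch to Moderate (6 → 8). Not NE.
(Light, Heavy, Moderate): Fleet A can switch to Moderate (3 → 6). Not NE.
(Light, Heavy, Heavy): Fleet C can switch to Moderate (6 → 7). Not NE.
(Moderate, Moderate, Moderate): Fleet A can switch to Rest (-3 → 9). Not NE.
(Moderate, Moderate, Heavy): Fleet C can switch to Moderate (-7 → -5). Not NE.
(Moderate, Heavy, Moderate): Fleet B can switch to Moderate (-8 → 6). Not NE.
(Moderate, Heavy, Heavy): Fleet A can switch to Rest (-4 → -3). Not NE.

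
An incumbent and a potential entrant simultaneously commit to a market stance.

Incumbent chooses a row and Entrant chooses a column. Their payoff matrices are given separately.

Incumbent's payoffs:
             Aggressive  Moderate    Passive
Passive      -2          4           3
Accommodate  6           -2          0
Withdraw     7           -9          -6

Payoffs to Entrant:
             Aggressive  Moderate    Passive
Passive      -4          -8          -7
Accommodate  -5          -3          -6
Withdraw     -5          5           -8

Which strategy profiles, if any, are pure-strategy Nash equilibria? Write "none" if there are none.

This game has no pure Nash equilibrium.

Mark each player's best response to every combination of opponents' strategies; a profile where every player is best-responding is a pure Nash equilibrium.
Incumbent against Aggressive: payoffs -2, 6, 7 → best response Withdraw.
Incumbent against Moderate: payoffs 4, -2, -9 → best response Passive.
Incumbent against Passive: payoffs 3, 0, -6 → best response Passive.
Entrant against Passive: payoffs -4, -8, -7 → best response Aggressive.
Entrant against Accommodate: payoffs -5, -3, -6 → best response Moderate.
Entrant against Withdraw: payoffs -5, 5, -8 → best response Moderate.
No profile is a mutual best response for all players.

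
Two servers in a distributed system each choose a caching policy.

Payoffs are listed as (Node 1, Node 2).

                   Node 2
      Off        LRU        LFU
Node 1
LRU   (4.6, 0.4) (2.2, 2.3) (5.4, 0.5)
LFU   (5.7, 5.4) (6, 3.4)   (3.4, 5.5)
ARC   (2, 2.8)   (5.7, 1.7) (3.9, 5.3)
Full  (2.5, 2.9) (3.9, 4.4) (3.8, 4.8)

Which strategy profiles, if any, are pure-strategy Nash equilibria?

There is no pure-strategy Nash equilibrium.

For each strategy profile, look for a profitable unilateral deviation.
(LRU, Off): Node 1 can switch to LFU (4.6 → 5.7). Not NE.
(LRU, LRU): Node 1 can switch to LFU (2.2 → 6). Not NE.
(LRU, LFU): Node 2 can switch to LRU (0.5 → 2.3). Not NE.
(LFU, Off): Node 2 can switch to LFU (5.4 → 5.5). Not NE.
(LFU, LRU): Node 2 can switch to Off (3.4 → 5.4). Not NE.
(LFU, LFU): Node 1 can switch to LRU (3.4 → 5.4). Not NE.
(ARC, Off): Node 1 can switch to LRU (2 → 4.6). Not NE.
(ARC, LRU): Node 1 can switch to LFU (5.7 → 6). Not NE.
(ARC, LFU): Node 1 can switch to LRU (3.9 → 5.4). Not NE.
(Full, Off): Node 1 can switch to LRU (2.5 → 4.6). Not NE.
(Full, LRU): Node 1 can switch to LFU (3.9 → 6). Not NE.
(Full, LFU): Node 1 can switch to LRU (3.8 → 5.4). Not NE.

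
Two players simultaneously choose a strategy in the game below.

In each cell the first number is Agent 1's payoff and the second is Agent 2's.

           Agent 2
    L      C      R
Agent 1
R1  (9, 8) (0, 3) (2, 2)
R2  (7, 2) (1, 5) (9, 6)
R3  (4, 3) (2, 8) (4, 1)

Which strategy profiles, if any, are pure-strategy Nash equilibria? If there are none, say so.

Agent 1 against L: payoffs 9, 7, 4 → best response R1.
Agent 1 against C: payoffs 0, 1, 2 → best response R3.
Agent 1 against R: payoffs 2, 9, 4 → best response R2.
Agent 2 against R1: payoffs 8, 3, 2 → best response L.
Agent 2 against R2: payoffs 2, 5, 6 → best response R.
Agent 2 against R3: payoffs 3, 8, 1 → best response C.
Mutual best responses: (R1, L); (R2, R); (R3, C).

The pure Nash equilibria are (R1, L) and (R2, R) and (R3, C).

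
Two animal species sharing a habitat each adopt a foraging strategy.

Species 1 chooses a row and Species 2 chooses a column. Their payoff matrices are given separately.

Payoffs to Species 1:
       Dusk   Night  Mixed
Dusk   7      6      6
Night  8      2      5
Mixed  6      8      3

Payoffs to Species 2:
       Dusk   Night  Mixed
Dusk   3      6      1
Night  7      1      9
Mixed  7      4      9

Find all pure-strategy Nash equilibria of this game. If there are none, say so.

No pure-strategy Nash equilibrium.

(Dusk, Dusk): Species 1 can switch to Night (7 → 8). Not NE.
(Dusk, Night): Species 1 can switch to Mixed (6 → 8). Not NE.
(Dusk, Mixed): Species 2 can switch to Dusk (1 → 3). Not NE.
(Night, Dusk): Species 2 can switch to Mixed (7 → 9). Not NE.
(Night, Night): Species 1 can switch to Dusk (2 → 6). Not NE.
(Night, Mixed): Species 1 can switch to Dusk (5 → 6). Not NE.
(Mixed, Dusk): Species 1 can switch to Dusk (6 → 7). Not NE.
(Mixed, Night): Species 2 can switch to Dusk (4 → 7). Not NE.
(Mixed, Mixed): Species 1 can switch to Dusk (3 → 6). Not NE.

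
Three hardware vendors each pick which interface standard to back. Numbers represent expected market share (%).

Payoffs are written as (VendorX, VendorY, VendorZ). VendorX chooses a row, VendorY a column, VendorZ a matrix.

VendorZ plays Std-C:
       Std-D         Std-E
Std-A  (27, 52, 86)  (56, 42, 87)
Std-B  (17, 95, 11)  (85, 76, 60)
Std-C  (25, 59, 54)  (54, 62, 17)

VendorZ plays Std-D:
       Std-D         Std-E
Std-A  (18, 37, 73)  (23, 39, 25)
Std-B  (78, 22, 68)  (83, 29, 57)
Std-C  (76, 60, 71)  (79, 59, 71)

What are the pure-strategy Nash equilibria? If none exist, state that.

(Std-A, Std-D, Std-C): VendorX gets 27, best alternative 25; VendorY gets 52, best alternative 42; VendorZ gets 86, best alternative 73. No profitable deviation — NE.
(Std-A, Std-D, Std-D): VendorX can switch to Std-B (18 → 78). Not NE.
(Std-A, Std-E, Std-C): VendorX can switch to Std-B (56 → 85). Not NE.
(Std-A, Std-E, Std-D): VendorX can switch to Std-B (23 → 83). Not NE.
(Std-B, Std-D, Std-C): VendorX can switch to Std-A (17 → 27). Not NE.
(Std-B, Std-D, Std-D): VendorY can switch to Std-E (22 → 29). Not NE.
(Std-B, Std-E, Std-C): VendorY can switch to Std-D (76 → 95). Not NE.
(Std-B, Std-E, Std-D): VendorZ can switch to Std-C (57 → 60). Not NE.
(Std-C, Std-D, Std-C): VendorX can switch to Std-A (25 → 27). Not NE.
(Std-C, Std-D, Std-D): VendorX can switch to Std-B (76 → 78). Not NE.
(Std-C, Std-E, Std-C): VendorX can switch to Std-A (54 → 56). Not NE.
(Std-C, Std-E, Std-D): VendorX can switch to Std-B (79 → 83). Not NE.

(Std-A, Std-D, Std-C)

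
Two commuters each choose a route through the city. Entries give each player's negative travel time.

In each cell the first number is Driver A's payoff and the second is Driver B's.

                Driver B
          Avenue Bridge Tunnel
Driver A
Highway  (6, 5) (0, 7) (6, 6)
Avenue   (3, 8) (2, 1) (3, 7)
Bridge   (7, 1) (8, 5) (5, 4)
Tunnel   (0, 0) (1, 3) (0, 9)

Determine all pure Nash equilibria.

The unique pure-strategy Nash equilibrium is (Bridge, Bridge).

Driver A against Avenue: payoffs 6, 3, 7, 0 → best response Bridge.
Driver A against Bridge: payoffs 0, 2, 8, 1 → best response Bridge.
Driver A against Tunnel: payoffs 6, 3, 5, 0 → best response Highway.
Driver B against Highway: payoffs 5, 7, 6 → best response Bridge.
Driver B against Avenue: payoffs 8, 1, 7 → best response Avenue.
Driver B against Bridge: payoffs 1, 5, 4 → best response Bridge.
Driver B against Tunnel: payoffs 0, 3, 9 → best response Tunnel.
Mutual best responses: (Bridge, Bridge).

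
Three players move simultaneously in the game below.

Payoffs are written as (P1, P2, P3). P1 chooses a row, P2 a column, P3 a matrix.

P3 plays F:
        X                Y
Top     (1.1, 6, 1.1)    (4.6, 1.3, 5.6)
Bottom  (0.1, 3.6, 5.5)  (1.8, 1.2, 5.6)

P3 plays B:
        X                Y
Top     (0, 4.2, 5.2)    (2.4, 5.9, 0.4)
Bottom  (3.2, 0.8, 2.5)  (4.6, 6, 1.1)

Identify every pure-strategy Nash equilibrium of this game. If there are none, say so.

P1 against (X, F): payoffs 1.1, 0.1 → best response Top.
P1 against (X, B): payoffs 0, 3.2 → best response Bottom.
P1 against (Y, F): payoffs 4.6, 1.8 → best response Top.
P1 against (Y, B): payoffs 2.4, 4.6 → best response Bottom.
P2 against (Top, F): payoffs 6, 1.3 → best response X.
P2 against (Top, B): payoffs 4.2, 5.9 → best response Y.
P2 against (Bottom, F): payoffs 3.6, 1.2 → best response X.
P2 against (Bottom, B): payoffs 0.8, 6 → best response Y.
P3 against (Top, X): payoffs 1.1, 5.2 → best response B.
P3 against (Top, Y): payoffs 5.6, 0.4 → best response F.
P3 against (Bottom, X): payoffs 5.5, 2.5 → best response F.
P3 against (Bottom, Y): payoffs 5.6, 1.1 → best response F.
No profile is a mutual best response for all players.

none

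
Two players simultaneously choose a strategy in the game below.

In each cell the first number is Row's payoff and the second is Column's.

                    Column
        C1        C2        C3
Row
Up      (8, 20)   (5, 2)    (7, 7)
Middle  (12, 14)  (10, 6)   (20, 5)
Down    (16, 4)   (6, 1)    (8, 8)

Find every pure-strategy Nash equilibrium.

There is no pure-strategy Nash equilibrium.

Row against C1: payoffs 8, 12, 16 → best response Down.
Row against C2: payoffs 5, 10, 6 → best response Middle.
Row against C3: payoffs 7, 20, 8 → best response Middle.
Column against Up: payoffs 20, 2, 7 → best response C1.
Column against Middle: payoffs 14, 6, 5 → best response C1.
Column against Down: payoffs 4, 1, 8 → best response C3.
No profile is a mutual best response for all players.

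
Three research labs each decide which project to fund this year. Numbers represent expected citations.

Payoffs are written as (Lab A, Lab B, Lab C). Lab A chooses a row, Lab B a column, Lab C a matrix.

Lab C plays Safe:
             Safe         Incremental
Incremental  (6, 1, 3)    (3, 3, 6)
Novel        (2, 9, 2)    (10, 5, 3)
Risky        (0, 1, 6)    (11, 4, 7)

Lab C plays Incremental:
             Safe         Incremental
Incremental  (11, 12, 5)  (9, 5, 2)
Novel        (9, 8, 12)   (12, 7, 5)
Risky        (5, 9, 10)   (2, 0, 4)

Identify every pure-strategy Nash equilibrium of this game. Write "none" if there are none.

(Incremental, Safe, Incremental); (Risky, Incremental, Safe)

Lab A against (Safe, Safe): payoffs 6, 2, 0 → best response Incremental.
Lab A against (Safe, Incremental): payoffs 11, 9, 5 → best response Incremental.
Lab A against (Incremental, Safe): payoffs 3, 10, 11 → best response Risky.
Lab A against (Incremental, Incremental): payoffs 9, 12, 2 → best response Novel.
Lab B against (Incremental, Safe): payoffs 1, 3 → best response Incremental.
Lab B against (Incremental, Incremental): payoffs 12, 5 → best response Safe.
Lab B against (Novel, Safe): payoffs 9, 5 → best response Safe.
Lab B against (Novel, Incremental): payoffs 8, 7 → best response Safe.
Lab B against (Risky, Safe): payoffs 1, 4 → best response Incremental.
Lab B against (Risky, Incremental): payoffs 9, 0 → best response Safe.
Lab C against (Incremental, Safe): payoffs 3, 5 → best response Incremental.
Lab C against (Incremental, Incremental): payoffs 6, 2 → best response Safe.
Lab C against (Novel, Safe): payoffs 2, 12 → best response Incremental.
Lab C against (Novel, Incremental): payoffs 3, 5 → best response Incremental.
Lab C against (Risky, Safe): payoffs 6, 10 → best response Incremental.
Lab C against (Risky, Incremental): payoffs 7, 4 → best response Safe.
Mutual best responses: (Incremental, Safe, Incremental); (Risky, Incremental, Safe).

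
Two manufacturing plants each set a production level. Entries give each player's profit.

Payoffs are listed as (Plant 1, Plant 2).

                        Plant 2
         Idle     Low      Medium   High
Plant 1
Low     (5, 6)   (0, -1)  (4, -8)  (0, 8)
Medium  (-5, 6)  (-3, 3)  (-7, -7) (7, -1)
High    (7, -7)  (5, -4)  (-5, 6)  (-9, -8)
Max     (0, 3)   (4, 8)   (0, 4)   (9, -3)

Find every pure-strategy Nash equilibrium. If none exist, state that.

(Low, Idle): Plant 1 can switch to High (5 → 7). Not NE.
(Low, Low): Plant 1 can switch to High (0 → 5). Not NE.
(Low, Medium): Plant 2 can switch to Idle (-8 → 6). Not NE.
(Low, High): Plant 1 can switch to Medium (0 → 7). Not NE.
(Medium, Idle): Plant 1 can switch to Low (-5 → 5). Not NE.
(Medium, Low): Plant 1 can switch to Low (-3 → 0). Not NE.
(Medium, Medium): Plant 1 can switch to Low (-7 → 4). Not NE.
(Medium, High): Plant 1 can switch to Max (7 → 9). Not NE.
(High, Idle): Plant 2 can switch to Low (-7 → -4). Not NE.
(High, Low): Plant 2 can switch to Medium (-4 → 6). Not NE.
(High, Medium): Plant 1 can switch to Low (-5 → 4). Not NE.
(High, High): Plant 1 can switch to Low (-9 → 0). Not NE.
(The remaining 4 profiles each have a profitable deviation by the same check.)

This game has no pure Nash equilibrium.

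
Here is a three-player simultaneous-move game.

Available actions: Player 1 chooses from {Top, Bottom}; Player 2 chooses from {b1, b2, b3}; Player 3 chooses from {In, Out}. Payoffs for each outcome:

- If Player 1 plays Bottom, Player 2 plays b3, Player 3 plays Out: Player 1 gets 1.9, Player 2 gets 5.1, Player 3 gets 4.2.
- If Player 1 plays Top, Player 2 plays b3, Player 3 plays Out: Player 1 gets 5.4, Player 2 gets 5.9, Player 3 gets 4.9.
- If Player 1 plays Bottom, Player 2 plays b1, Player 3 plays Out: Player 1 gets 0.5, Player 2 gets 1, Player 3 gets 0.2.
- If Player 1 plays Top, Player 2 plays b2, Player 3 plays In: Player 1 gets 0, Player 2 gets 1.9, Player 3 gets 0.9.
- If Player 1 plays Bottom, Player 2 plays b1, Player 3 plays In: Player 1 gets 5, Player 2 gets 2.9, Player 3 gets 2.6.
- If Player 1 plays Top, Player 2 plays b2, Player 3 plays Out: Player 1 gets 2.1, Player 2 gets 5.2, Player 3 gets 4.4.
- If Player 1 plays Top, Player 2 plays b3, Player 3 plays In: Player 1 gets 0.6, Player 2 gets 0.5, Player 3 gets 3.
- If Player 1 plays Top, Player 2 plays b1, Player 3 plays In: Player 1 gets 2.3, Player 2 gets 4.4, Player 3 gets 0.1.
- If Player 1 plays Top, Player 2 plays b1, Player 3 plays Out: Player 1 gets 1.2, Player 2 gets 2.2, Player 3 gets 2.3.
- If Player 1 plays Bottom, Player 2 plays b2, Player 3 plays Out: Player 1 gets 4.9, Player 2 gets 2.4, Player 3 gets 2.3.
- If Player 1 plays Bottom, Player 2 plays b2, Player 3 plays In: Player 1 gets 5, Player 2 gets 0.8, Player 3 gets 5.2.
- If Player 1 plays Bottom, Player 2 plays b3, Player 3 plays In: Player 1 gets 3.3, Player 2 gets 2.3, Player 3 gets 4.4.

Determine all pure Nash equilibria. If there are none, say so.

(Top, b3, Out) and (Bottom, b1, In)

(Top, b1, In): Player 1 can switch to Bottom (2.3 → 5). Not NE.
(Top, b1, Out): Player 2 can switch to b2 (2.2 → 5.2). Not NE.
(Top, b2, In): Player 1 can switch to Bottom (0 → 5). Not NE.
(Top, b2, Out): Player 1 can switch to Bottom (2.1 → 4.9). Not NE.
(Top, b3, In): Player 1 can switch to Bottom (0.6 → 3.3). Not NE.
(Top, b3, Out): Player 1 gets 5.4, best alternative 1.9; Player 2 gets 5.9, best alternative 5.2; Player 3 gets 4.9, best alternative 3. No profitable deviation — NE.
(Bottom, b1, In): Player 1 gets 5, best alternative 2.3; Player 2 gets 2.9, best alternative 2.3; Player 3 gets 2.6, best alternative 0.2. No profitable deviation — NE.
(Bottom, b1, Out): Player 1 can switch to Top (0.5 → 1.2). Not NE.
(Bottom, b2, In): Player 2 can switch to b1 (0.8 → 2.9). Not NE.
(Bottom, b2, Out): Player 2 can switch to b3 (2.4 → 5.1). Not NE.
(Bottom, b3, In): Player 2 can switch to b1 (2.3 → 2.9). Not NE.
(Bottom, b3, Out): Player 1 can switch to Top (1.9 → 5.4). Not NE.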